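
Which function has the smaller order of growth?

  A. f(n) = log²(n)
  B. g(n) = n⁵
A

f(n) = log²(n) is O(log² n), while g(n) = n⁵ is O(n⁵).
Since O(log² n) grows slower than O(n⁵), f(n) is dominated.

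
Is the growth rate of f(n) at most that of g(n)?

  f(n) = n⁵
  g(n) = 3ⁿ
True

f(n) = n⁵ is O(n⁵), and g(n) = 3ⁿ is O(3ⁿ).
Since O(n⁵) ⊆ O(3ⁿ) (f grows no faster than g), f(n) = O(g(n)) is true.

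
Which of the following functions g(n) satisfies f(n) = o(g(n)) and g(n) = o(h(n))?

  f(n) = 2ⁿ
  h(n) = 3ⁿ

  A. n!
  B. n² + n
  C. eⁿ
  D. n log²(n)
C

We need g(n) with 2ⁿ = o(g(n)) and g(n) = o(3ⁿ), i.e. O(2ⁿ) ≺ g ≺ O(3ⁿ).
Check each option:
  A. n! — O(n!) does not grow strictly slower than h(n)
  B. n² + n — O(n²) does not grow strictly faster than f(n)
  C. eⁿ — O(eⁿ) is strictly between O(2ⁿ) and O(3ⁿ) ✓
  D. n log²(n) — O(n log² n) does not grow strictly faster than f(n)

Only option C (eⁿ) lies strictly between.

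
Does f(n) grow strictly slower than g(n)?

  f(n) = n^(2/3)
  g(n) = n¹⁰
True

f(n) = n^(2/3) is O(n^(2/3)), and g(n) = n¹⁰ is O(n¹⁰).
Since O(n^(2/3)) grows strictly slower than O(n¹⁰), f(n) = o(g(n)) is true.
This means lim(n→∞) f(n)/g(n) = 0.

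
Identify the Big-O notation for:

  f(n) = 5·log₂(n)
O(log n)

The dominant term in 5·log₂(n) is 5·log₂(n), which is Θ(log n).
Constants are absorbed, so the tightest bound is O(log n).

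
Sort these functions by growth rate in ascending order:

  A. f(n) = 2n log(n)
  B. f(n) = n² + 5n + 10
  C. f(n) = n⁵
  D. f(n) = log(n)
D < A < B < C

Comparing growth rates:
D = log(n) is O(log n)
A = 2n log(n) is O(n log n)
B = n² + 5n + 10 is O(n²)
C = n⁵ is O(n⁵)

Therefore, the order from slowest to fastest is: D < A < B < C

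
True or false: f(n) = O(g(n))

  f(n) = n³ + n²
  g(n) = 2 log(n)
False

f(n) = n³ + n² is O(n³), and g(n) = 2 log(n) is O(log n).
Since O(n³) grows faster than O(log n), f(n) = O(g(n)) is false.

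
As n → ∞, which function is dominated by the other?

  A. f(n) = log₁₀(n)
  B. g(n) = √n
A

f(n) = log₁₀(n) is O(log n), while g(n) = √n is O(√n).
Since O(log n) grows slower than O(√n), f(n) is dominated.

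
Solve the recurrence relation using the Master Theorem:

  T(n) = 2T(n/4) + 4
Θ(n^log₄(2))

Master Theorem: a = 2, b = 4, f(n) = 4.
Compute the critical exponent d = log₄(2) = 0.500.
Compare f(n) = Θ(1) against n^d:
  k = 0 < d = 0.500, so f(n) = O(n^(d-ε)) — Case 1.
  The recursion cost dominates: T(n) = Θ(n^d) = Θ(n^log₄(2)).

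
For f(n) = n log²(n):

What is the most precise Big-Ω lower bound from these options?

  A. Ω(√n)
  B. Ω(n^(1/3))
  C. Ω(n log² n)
C

f(n) = n log²(n) is Ω(n log² n).
All listed options are valid Big-Ω bounds (lower bounds),
but Ω(n log² n) is the tightest (largest valid bound).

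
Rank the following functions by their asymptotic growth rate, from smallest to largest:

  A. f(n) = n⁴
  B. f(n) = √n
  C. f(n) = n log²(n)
B < C < A

Comparing growth rates:
B = √n is O(√n)
C = n log²(n) is O(n log² n)
A = n⁴ is O(n⁴)

Therefore, the order from slowest to fastest is: B < C < A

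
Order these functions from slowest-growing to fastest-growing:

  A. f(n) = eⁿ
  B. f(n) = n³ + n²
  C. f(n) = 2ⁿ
B < C < A

Comparing growth rates:
B = n³ + n² is O(n³)
C = 2ⁿ is O(2ⁿ)
A = eⁿ is O(eⁿ)

Therefore, the order from slowest to fastest is: B < C < A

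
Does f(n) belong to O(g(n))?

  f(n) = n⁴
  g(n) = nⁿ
True

f(n) = n⁴ is O(n⁴), and g(n) = nⁿ is O(nⁿ).
Since O(n⁴) ⊆ O(nⁿ) (f grows no faster than g), f(n) = O(g(n)) is true.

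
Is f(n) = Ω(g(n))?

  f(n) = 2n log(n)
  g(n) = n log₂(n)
True

f(n) = 2n log(n) and g(n) = n log₂(n) are both O(n log n).
Big-Ω permits equal growth rates (f ≥ c·g for some c > 0), so f(n) = Ω(g(n)) is true.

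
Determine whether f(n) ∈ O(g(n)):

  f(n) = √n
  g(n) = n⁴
True

f(n) = √n is O(√n), and g(n) = n⁴ is O(n⁴).
Since O(√n) ⊆ O(n⁴) (f grows no faster than g), f(n) = O(g(n)) is true.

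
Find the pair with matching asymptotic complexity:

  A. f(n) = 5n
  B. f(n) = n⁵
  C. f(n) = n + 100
A and C

Examining each function:
  A. 5n is O(n)
  B. n⁵ is O(n⁵)
  C. n + 100 is O(n)

Functions A and C both have the same complexity class.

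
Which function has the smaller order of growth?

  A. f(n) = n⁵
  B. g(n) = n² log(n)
B

f(n) = n⁵ is O(n⁵), while g(n) = n² log(n) is O(n² log n).
Since O(n² log n) grows slower than O(n⁵), g(n) is dominated.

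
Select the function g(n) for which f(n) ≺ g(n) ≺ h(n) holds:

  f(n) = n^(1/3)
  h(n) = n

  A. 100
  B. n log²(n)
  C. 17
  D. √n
D

We need g(n) with n^(1/3) = o(g(n)) and g(n) = o(n), i.e. O(n^(1/3)) ≺ g ≺ O(n).
Check each option:
  A. 100 — O(1) does not grow strictly faster than f(n)
  B. n log²(n) — O(n log² n) does not grow strictly slower than h(n)
  C. 17 — O(1) does not grow strictly faster than f(n)
  D. √n — O(√n) is strictly between O(n^(1/3)) and O(n) ✓

Only option D (√n) lies strictly between.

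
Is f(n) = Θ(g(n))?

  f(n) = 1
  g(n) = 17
True

f(n) = 1 and g(n) = 17 are both O(1).
Since they have the same asymptotic growth rate, f(n) = Θ(g(n)) is true.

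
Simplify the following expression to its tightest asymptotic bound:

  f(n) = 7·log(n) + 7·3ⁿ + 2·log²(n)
Θ(3ⁿ)

Order the terms by growth rate: 7·log(n) ≺ 2·log²(n) ≺ 7·3ⁿ.
The fastest-growing term 7·3ⁿ dominates as n → ∞; dropping its constant factor gives Θ(3ⁿ).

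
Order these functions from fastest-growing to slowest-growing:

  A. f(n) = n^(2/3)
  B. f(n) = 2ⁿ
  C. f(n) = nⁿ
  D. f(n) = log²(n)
C > B > A > D

Comparing growth rates:
C = nⁿ is O(nⁿ)
B = 2ⁿ is O(2ⁿ)
A = n^(2/3) is O(n^(2/3))
D = log²(n) is O(log² n)

Therefore, the order from fastest to slowest is: C > B > A > D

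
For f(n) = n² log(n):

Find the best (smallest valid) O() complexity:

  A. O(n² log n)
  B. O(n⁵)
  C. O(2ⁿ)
A

f(n) = n² log(n) is O(n² log n).
All listed options are valid Big-O bounds (upper bounds),
but O(n² log n) is the tightest (smallest valid bound).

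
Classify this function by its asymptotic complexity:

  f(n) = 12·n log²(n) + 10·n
O(n log² n)

The dominant term in 12·n log²(n) + 10·n is 12·n log²(n), which is Θ(n log² n).
Lower-order terms (10·n) are asymptotically negligible.
Constants are absorbed, so the tightest bound is O(n log² n).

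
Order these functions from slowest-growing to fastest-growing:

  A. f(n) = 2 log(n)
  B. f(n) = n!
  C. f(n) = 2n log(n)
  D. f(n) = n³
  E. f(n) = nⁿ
A < C < D < B < E

Comparing growth rates:
A = 2 log(n) is O(log n)
C = 2n log(n) is O(n log n)
D = n³ is O(n³)
B = n! is O(n!)
E = nⁿ is O(nⁿ)

Therefore, the order from slowest to fastest is: A < C < D < B < E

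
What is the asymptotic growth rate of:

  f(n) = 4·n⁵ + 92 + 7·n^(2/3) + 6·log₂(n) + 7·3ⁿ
Θ(3ⁿ)

Order the terms by growth rate: 92 ≺ 6·log₂(n) ≺ 7·n^(2/3) ≺ 4·n⁵ ≺ 7·3ⁿ.
The fastest-growing term 7·3ⁿ dominates as n → ∞; dropping its constant factor gives Θ(3ⁿ).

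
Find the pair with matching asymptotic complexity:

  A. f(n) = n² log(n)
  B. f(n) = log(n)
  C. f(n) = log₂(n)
B and C

Examining each function:
  A. n² log(n) is O(n² log n)
  B. log(n) is O(log n)
  C. log₂(n) is O(log n)

Functions B and C both have the same complexity class.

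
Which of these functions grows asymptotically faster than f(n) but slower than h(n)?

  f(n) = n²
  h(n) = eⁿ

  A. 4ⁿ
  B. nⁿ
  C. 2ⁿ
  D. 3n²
C

We need g(n) with n² = o(g(n)) and g(n) = o(eⁿ), i.e. O(n²) ≺ g ≺ O(eⁿ).
Check each option:
  A. 4ⁿ — O(4ⁿ) does not grow strictly slower than h(n)
  B. nⁿ — O(nⁿ) does not grow strictly slower than h(n)
  C. 2ⁿ — O(2ⁿ) is strictly between O(n²) and O(eⁿ) ✓
  D. 3n² — O(n²) does not grow strictly faster than f(n)

Only option C (2ⁿ) lies strictly between.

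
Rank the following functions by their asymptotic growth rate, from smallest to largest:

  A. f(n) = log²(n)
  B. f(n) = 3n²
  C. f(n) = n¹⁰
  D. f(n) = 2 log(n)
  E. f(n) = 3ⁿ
D < A < B < C < E

Comparing growth rates:
D = 2 log(n) is O(log n)
A = log²(n) is O(log² n)
B = 3n² is O(n²)
C = n¹⁰ is O(n¹⁰)
E = 3ⁿ is O(3ⁿ)

Therefore, the order from slowest to fastest is: D < A < B < C < E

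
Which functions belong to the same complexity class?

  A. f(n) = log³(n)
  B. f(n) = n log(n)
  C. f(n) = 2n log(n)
B and C

Examining each function:
  A. log³(n) is O(log³ n)
  B. n log(n) is O(n log n)
  C. 2n log(n) is O(n log n)

Functions B and C both have the same complexity class.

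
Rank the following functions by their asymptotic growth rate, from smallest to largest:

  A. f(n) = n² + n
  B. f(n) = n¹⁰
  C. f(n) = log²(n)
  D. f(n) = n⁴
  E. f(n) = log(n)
E < C < A < D < B

Comparing growth rates:
E = log(n) is O(log n)
C = log²(n) is O(log² n)
A = n² + n is O(n²)
D = n⁴ is O(n⁴)
B = n¹⁰ is O(n¹⁰)

Therefore, the order from slowest to fastest is: E < C < A < D < B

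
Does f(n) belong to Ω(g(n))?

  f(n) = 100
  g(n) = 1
True

f(n) = 100 and g(n) = 1 are both O(1).
Big-Ω permits equal growth rates (f ≥ c·g for some c > 0), so f(n) = Ω(g(n)) is true.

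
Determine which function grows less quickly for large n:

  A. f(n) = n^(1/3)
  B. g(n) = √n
A

f(n) = n^(1/3) is O(n^(1/3)), while g(n) = √n is O(√n).
Since O(n^(1/3)) grows slower than O(√n), f(n) is dominated.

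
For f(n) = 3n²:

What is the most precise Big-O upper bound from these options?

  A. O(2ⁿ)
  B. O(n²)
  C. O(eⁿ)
B

f(n) = 3n² is O(n²).
All listed options are valid Big-O bounds (upper bounds),
but O(n²) is the tightest (smallest valid bound).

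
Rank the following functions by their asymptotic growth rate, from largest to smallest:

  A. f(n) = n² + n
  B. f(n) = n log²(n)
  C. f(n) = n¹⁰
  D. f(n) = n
C > A > B > D

Comparing growth rates:
C = n¹⁰ is O(n¹⁰)
A = n² + n is O(n²)
B = n log²(n) is O(n log² n)
D = n is O(n)

Therefore, the order from fastest to slowest is: C > A > B > D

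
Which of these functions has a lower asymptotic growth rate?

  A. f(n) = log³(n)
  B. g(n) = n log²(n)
A

f(n) = log³(n) is O(log³ n), while g(n) = n log²(n) is O(n log² n).
Since O(log³ n) grows slower than O(n log² n), f(n) is dominated.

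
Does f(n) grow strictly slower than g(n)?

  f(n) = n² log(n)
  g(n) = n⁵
True

f(n) = n² log(n) is O(n² log n), and g(n) = n⁵ is O(n⁵).
Since O(n² log n) grows strictly slower than O(n⁵), f(n) = o(g(n)) is true.
This means lim(n→∞) f(n)/g(n) = 0.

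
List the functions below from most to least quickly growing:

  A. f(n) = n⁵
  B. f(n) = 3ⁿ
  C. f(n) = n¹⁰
B > C > A

Comparing growth rates:
B = 3ⁿ is O(3ⁿ)
C = n¹⁰ is O(n¹⁰)
A = n⁵ is O(n⁵)

Therefore, the order from fastest to slowest is: B > C > A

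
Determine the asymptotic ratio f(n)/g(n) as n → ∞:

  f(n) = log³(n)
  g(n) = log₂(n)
∞

Since log³(n) (O(log³ n)) grows faster than log₂(n) (O(log n)),
the ratio f(n)/g(n) → ∞ as n → ∞.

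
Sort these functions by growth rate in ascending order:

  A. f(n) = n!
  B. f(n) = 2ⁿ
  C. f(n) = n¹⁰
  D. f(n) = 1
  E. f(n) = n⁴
D < E < C < B < A

Comparing growth rates:
D = 1 is O(1)
E = n⁴ is O(n⁴)
C = n¹⁰ is O(n¹⁰)
B = 2ⁿ is O(2ⁿ)
A = n! is O(n!)

Therefore, the order from slowest to fastest is: D < E < C < B < A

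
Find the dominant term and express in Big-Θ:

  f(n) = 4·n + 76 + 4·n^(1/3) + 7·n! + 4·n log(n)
Θ(n!)

Order the terms by growth rate: 76 ≺ 4·n^(1/3) ≺ 4·n ≺ 4·n log(n) ≺ 7·n!.
The fastest-growing term 7·n! dominates as n → ∞; dropping its constant factor gives Θ(n!).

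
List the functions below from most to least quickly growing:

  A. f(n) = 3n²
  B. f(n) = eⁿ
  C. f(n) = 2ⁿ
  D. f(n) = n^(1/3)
B > C > A > D

Comparing growth rates:
B = eⁿ is O(eⁿ)
C = 2ⁿ is O(2ⁿ)
A = 3n² is O(n²)
D = n^(1/3) is O(n^(1/3))

Therefore, the order from fastest to slowest is: B > C > A > D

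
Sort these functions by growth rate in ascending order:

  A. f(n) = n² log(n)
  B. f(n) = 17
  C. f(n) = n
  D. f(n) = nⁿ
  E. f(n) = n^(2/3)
B < E < C < A < D

Comparing growth rates:
B = 17 is O(1)
E = n^(2/3) is O(n^(2/3))
C = n is O(n)
A = n² log(n) is O(n² log n)
D = nⁿ is O(nⁿ)

Therefore, the order from slowest to fastest is: B < E < C < A < D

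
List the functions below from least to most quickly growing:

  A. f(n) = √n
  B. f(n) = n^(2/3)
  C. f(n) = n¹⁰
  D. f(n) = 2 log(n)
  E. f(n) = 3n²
D < A < B < E < C

Comparing growth rates:
D = 2 log(n) is O(log n)
A = √n is O(√n)
B = n^(2/3) is O(n^(2/3))
E = 3n² is O(n²)
C = n¹⁰ is O(n¹⁰)

Therefore, the order from slowest to fastest is: D < A < B < E < C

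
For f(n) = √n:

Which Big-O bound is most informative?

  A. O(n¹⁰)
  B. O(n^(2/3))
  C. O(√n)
C

f(n) = √n is O(√n).
All listed options are valid Big-O bounds (upper bounds),
but O(√n) is the tightest (smallest valid bound).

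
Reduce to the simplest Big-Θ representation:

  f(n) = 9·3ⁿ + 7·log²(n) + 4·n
Θ(3ⁿ)

Order the terms by growth rate: 7·log²(n) ≺ 4·n ≺ 9·3ⁿ.
The fastest-growing term 9·3ⁿ dominates as n → ∞; dropping its constant factor gives Θ(3ⁿ).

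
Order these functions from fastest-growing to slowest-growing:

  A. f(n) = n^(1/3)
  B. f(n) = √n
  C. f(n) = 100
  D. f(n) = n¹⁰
D > B > A > C

Comparing growth rates:
D = n¹⁰ is O(n¹⁰)
B = √n is O(√n)
A = n^(1/3) is O(n^(1/3))
C = 100 is O(1)

Therefore, the order from fastest to slowest is: D > B > A > C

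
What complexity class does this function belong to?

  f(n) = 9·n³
O(n³)

The dominant term in 9·n³ is 9·n³, which is Θ(n³).
Constants are absorbed, so the tightest bound is O(n³).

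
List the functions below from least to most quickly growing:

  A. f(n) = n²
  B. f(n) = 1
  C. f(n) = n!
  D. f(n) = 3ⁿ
B < A < D < C

Comparing growth rates:
B = 1 is O(1)
A = n² is O(n²)
D = 3ⁿ is O(3ⁿ)
C = n! is O(n!)

Therefore, the order from slowest to fastest is: B < A < D < C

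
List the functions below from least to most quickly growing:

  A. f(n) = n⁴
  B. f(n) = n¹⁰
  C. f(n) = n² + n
C < A < B

Comparing growth rates:
C = n² + n is O(n²)
A = n⁴ is O(n⁴)
B = n¹⁰ is O(n¹⁰)

Therefore, the order from slowest to fastest is: C < A < B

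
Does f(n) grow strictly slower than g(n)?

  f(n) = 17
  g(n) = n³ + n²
True

f(n) = 17 is O(1), and g(n) = n³ + n² is O(n³).
Since O(1) grows strictly slower than O(n³), f(n) = o(g(n)) is true.
This means lim(n→∞) f(n)/g(n) = 0.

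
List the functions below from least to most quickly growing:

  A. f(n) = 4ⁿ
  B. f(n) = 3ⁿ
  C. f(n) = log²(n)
C < B < A

Comparing growth rates:
C = log²(n) is O(log² n)
B = 3ⁿ is O(3ⁿ)
A = 4ⁿ is O(4ⁿ)

Therefore, the order from slowest to fastest is: C < B < A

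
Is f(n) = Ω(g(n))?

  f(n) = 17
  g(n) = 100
True

f(n) = 17 and g(n) = 100 are both O(1).
Big-Ω permits equal growth rates (f ≥ c·g for some c > 0), so f(n) = Ω(g(n)) is true.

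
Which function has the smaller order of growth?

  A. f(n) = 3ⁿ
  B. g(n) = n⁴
B

f(n) = 3ⁿ is O(3ⁿ), while g(n) = n⁴ is O(n⁴).
Since O(n⁴) grows slower than O(3ⁿ), g(n) is dominated.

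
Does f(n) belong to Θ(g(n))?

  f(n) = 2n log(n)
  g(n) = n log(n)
True

f(n) = 2n log(n) and g(n) = n log(n) are both O(n log n).
Since they have the same asymptotic growth rate, f(n) = Θ(g(n)) is true.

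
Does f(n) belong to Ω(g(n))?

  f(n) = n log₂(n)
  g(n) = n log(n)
True

f(n) = n log₂(n) and g(n) = n log(n) are both O(n log n).
Big-Ω permits equal growth rates (f ≥ c·g for some c > 0), so f(n) = Ω(g(n)) is true.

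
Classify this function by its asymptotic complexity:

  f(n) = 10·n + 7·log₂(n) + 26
O(n)

The dominant term in 10·n + 7·log₂(n) + 26 is 10·n, which is Θ(n).
Lower-order terms (7·log₂(n), 26) are asymptotically negligible.
Constants are absorbed, so the tightest bound is O(n).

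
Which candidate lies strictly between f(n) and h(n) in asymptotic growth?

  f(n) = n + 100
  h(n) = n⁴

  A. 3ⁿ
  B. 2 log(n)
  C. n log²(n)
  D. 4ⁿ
C

We need g(n) with n + 100 = o(g(n)) and g(n) = o(n⁴), i.e. O(n) ≺ g ≺ O(n⁴).
Check each option:
  A. 3ⁿ — O(3ⁿ) does not grow strictly slower than h(n)
  B. 2 log(n) — O(log n) does not grow strictly faster than f(n)
  C. n log²(n) — O(n log² n) is strictly between O(n) and O(n⁴) ✓
  D. 4ⁿ — O(4ⁿ) does not grow strictly slower than h(n)

Only option C (n log²(n)) lies strictly between.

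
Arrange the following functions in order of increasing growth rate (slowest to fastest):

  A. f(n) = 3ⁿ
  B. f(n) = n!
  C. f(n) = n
C < A < B

Comparing growth rates:
C = n is O(n)
A = 3ⁿ is O(3ⁿ)
B = n! is O(n!)

Therefore, the order from slowest to fastest is: C < A < B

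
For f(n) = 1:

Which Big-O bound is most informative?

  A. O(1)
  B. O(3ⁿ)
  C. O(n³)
A

f(n) = 1 is O(1).
All listed options are valid Big-O bounds (upper bounds),
but O(1) is the tightest (smallest valid bound).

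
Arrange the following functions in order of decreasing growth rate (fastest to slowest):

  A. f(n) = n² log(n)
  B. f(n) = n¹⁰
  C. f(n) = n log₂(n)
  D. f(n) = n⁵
B > D > A > C

Comparing growth rates:
B = n¹⁰ is O(n¹⁰)
D = n⁵ is O(n⁵)
A = n² log(n) is O(n² log n)
C = n log₂(n) is O(n log n)

Therefore, the order from fastest to slowest is: B > D > A > C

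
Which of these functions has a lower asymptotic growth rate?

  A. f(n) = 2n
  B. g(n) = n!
A

f(n) = 2n is O(n), while g(n) = n! is O(n!).
Since O(n) grows slower than O(n!), f(n) is dominated.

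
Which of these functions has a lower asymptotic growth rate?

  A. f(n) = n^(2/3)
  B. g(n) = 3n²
A

f(n) = n^(2/3) is O(n^(2/3)), while g(n) = 3n² is O(n²).
Since O(n^(2/3)) grows slower than O(n²), f(n) is dominated.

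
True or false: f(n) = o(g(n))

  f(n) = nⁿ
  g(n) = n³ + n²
False

f(n) = nⁿ is O(nⁿ), and g(n) = n³ + n² is O(n³).
Since O(nⁿ) grows faster than or equal to O(n³), f(n) = o(g(n)) is false.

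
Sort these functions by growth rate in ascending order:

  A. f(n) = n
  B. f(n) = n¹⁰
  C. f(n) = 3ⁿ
A < B < C

Comparing growth rates:
A = n is O(n)
B = n¹⁰ is O(n¹⁰)
C = 3ⁿ is O(3ⁿ)

Therefore, the order from slowest to fastest is: A < B < C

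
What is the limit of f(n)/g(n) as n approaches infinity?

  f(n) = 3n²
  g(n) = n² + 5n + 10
3

Since 3n² and n² + 5n + 10 have the same growth rate (O(n²)),
the ratio converges to a constant: 3.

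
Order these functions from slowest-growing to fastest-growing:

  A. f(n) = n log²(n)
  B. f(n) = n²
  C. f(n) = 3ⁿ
A < B < C

Comparing growth rates:
A = n log²(n) is O(n log² n)
B = n² is O(n²)
C = 3ⁿ is O(3ⁿ)

Therefore, the order from slowest to fastest is: A < B < C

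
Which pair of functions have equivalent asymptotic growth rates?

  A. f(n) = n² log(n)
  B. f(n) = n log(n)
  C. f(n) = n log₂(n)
B and C

Examining each function:
  A. n² log(n) is O(n² log n)
  B. n log(n) is O(n log n)
  C. n log₂(n) is O(n log n)

Functions B and C both have the same complexity class.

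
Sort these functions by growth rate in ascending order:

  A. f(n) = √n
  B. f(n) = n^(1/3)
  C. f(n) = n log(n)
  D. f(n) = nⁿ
B < A < C < D

Comparing growth rates:
B = n^(1/3) is O(n^(1/3))
A = √n is O(√n)
C = n log(n) is O(n log n)
D = nⁿ is O(nⁿ)

Therefore, the order from slowest to fastest is: B < A < C < D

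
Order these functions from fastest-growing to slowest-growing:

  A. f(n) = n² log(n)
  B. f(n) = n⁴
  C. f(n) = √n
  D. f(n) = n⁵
D > B > A > C

Comparing growth rates:
D = n⁵ is O(n⁵)
B = n⁴ is O(n⁴)
A = n² log(n) is O(n² log n)
C = √n is O(√n)

Therefore, the order from fastest to slowest is: D > B > A > C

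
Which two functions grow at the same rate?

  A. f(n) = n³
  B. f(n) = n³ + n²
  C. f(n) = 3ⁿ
A and B

Examining each function:
  A. n³ is O(n³)
  B. n³ + n² is O(n³)
  C. 3ⁿ is O(3ⁿ)

Functions A and B both have the same complexity class.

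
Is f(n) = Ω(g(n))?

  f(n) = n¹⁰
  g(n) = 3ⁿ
False

f(n) = n¹⁰ is O(n¹⁰), and g(n) = 3ⁿ is O(3ⁿ).
Since O(n¹⁰) grows slower than O(3ⁿ), f(n) = Ω(g(n)) is false.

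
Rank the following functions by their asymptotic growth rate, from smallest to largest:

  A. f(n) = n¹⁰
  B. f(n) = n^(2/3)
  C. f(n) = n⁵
B < C < A

Comparing growth rates:
B = n^(2/3) is O(n^(2/3))
C = n⁵ is O(n⁵)
A = n¹⁰ is O(n¹⁰)

Therefore, the order from slowest to fastest is: B < C < A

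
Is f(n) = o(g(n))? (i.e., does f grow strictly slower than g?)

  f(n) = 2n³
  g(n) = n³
False

f(n) = 2n³ is O(n³), and g(n) = n³ is O(n³).
Since they have the same growth rate, f(n) = o(g(n)) is false.
(f = o(g) requires f to grow strictly slower, not equal.)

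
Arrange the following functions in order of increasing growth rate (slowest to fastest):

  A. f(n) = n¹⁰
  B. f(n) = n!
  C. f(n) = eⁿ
A < C < B

Comparing growth rates:
A = n¹⁰ is O(n¹⁰)
C = eⁿ is O(eⁿ)
B = n! is O(n!)

Therefore, the order from slowest to fastest is: A < C < B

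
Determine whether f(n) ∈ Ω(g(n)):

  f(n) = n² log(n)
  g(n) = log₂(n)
True

f(n) = n² log(n) is O(n² log n), and g(n) = log₂(n) is O(log n).
Since O(n² log n) grows at least as fast as O(log n), f(n) = Ω(g(n)) is true.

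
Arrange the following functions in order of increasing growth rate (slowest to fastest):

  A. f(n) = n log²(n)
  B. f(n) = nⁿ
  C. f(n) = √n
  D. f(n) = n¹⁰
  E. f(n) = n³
C < A < E < D < B

Comparing growth rates:
C = √n is O(√n)
A = n log²(n) is O(n log² n)
E = n³ is O(n³)
D = n¹⁰ is O(n¹⁰)
B = nⁿ is O(nⁿ)

Therefore, the order from slowest to fastest is: C < A < E < D < B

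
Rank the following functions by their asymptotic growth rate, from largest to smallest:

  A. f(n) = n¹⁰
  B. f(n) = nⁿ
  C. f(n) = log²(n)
B > A > C

Comparing growth rates:
B = nⁿ is O(nⁿ)
A = n¹⁰ is O(n¹⁰)
C = log²(n) is O(log² n)

Therefore, the order from fastest to slowest is: B > A > C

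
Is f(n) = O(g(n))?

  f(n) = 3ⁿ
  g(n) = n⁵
False

f(n) = 3ⁿ is O(3ⁿ), and g(n) = n⁵ is O(n⁵).
Since O(3ⁿ) grows faster than O(n⁵), f(n) = O(g(n)) is false.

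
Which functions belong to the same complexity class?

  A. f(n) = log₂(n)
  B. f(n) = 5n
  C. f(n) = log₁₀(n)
A and C

Examining each function:
  A. log₂(n) is O(log n)
  B. 5n is O(n)
  C. log₁₀(n) is O(log n)

Functions A and C both have the same complexity class.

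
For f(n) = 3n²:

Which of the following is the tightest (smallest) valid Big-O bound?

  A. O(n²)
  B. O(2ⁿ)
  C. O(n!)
A

f(n) = 3n² is O(n²).
All listed options are valid Big-O bounds (upper bounds),
but O(n²) is the tightest (smallest valid bound).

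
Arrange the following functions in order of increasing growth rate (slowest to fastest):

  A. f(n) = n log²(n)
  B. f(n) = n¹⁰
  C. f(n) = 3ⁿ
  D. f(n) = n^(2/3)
D < A < B < C

Comparing growth rates:
D = n^(2/3) is O(n^(2/3))
A = n log²(n) is O(n log² n)
B = n¹⁰ is O(n¹⁰)
C = 3ⁿ is O(3ⁿ)

Therefore, the order from slowest to fastest is: D < A < B < C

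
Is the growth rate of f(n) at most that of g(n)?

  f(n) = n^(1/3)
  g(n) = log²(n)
False

f(n) = n^(1/3) is O(n^(1/3)), and g(n) = log²(n) is O(log² n).
Since O(n^(1/3)) grows faster than O(log² n), f(n) = O(g(n)) is false.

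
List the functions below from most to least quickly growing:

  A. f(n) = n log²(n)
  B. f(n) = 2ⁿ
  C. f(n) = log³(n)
B > A > C

Comparing growth rates:
B = 2ⁿ is O(2ⁿ)
A = n log²(n) is O(n log² n)
C = log³(n) is O(log³ n)

Therefore, the order from fastest to slowest is: B > A > C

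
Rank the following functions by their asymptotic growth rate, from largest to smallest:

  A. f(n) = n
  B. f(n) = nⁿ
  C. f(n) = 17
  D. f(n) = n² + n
B > D > A > C

Comparing growth rates:
B = nⁿ is O(nⁿ)
D = n² + n is O(n²)
A = n is O(n)
C = 17 is O(1)

Therefore, the order from fastest to slowest is: B > D > A > C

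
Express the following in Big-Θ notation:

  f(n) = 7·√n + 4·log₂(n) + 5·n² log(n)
Θ(n² log n)

Order the terms by growth rate: 4·log₂(n) ≺ 7·√n ≺ 5·n² log(n).
The fastest-growing term 5·n² log(n) dominates as n → ∞; dropping its constant factor gives Θ(n² log n).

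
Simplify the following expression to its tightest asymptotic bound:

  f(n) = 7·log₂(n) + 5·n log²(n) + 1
Θ(n log² n)

Order the terms by growth rate: 1 ≺ 7·log₂(n) ≺ 5·n log²(n).
The fastest-growing term 5·n log²(n) dominates as n → ∞; dropping its constant factor gives Θ(n log² n).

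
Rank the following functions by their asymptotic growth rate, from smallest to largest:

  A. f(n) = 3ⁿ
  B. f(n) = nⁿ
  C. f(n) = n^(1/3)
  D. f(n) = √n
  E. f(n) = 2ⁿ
C < D < E < A < B

Comparing growth rates:
C = n^(1/3) is O(n^(1/3))
D = √n is O(√n)
E = 2ⁿ is O(2ⁿ)
A = 3ⁿ is O(3ⁿ)
B = nⁿ is O(nⁿ)

Therefore, the order from slowest to fastest is: C < D < E < A < B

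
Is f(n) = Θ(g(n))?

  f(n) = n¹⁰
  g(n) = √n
False

f(n) = n¹⁰ is O(n¹⁰), and g(n) = √n is O(√n).
Since they have different growth rates, f(n) = Θ(g(n)) is false.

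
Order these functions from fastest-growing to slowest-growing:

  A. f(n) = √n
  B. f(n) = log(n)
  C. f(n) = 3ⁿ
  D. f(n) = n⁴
C > D > A > B

Comparing growth rates:
C = 3ⁿ is O(3ⁿ)
D = n⁴ is O(n⁴)
A = √n is O(√n)
B = log(n) is O(log n)

Therefore, the order from fastest to slowest is: C > D > A > B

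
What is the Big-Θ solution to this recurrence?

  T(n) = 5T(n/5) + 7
Θ(n)

Master Theorem: a = 5, b = 5, f(n) = 7.
Compute the critical exponent d = log₅(5) = 1.
Compare f(n) = Θ(1) against n^d:
  k = 0 < d = 1, so f(n) = O(n^(d-ε)) — Case 1.
  The recursion cost dominates: T(n) = Θ(n^d) = Θ(n).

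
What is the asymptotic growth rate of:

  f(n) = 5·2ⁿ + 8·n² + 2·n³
Θ(2ⁿ)

Order the terms by growth rate: 8·n² ≺ 2·n³ ≺ 5·2ⁿ.
The fastest-growing term 5·2ⁿ dominates as n → ∞; dropping its constant factor gives Θ(2ⁿ).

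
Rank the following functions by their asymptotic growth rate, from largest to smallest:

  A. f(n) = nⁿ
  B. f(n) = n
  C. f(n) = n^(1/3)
A > B > C

Comparing growth rates:
A = nⁿ is O(nⁿ)
B = n is O(n)
C = n^(1/3) is O(n^(1/3))

Therefore, the order from fastest to slowest is: A > B > C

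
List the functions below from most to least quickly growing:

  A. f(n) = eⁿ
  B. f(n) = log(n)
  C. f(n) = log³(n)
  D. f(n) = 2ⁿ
A > D > C > B

Comparing growth rates:
A = eⁿ is O(eⁿ)
D = 2ⁿ is O(2ⁿ)
C = log³(n) is O(log³ n)
B = log(n) is O(log n)

Therefore, the order from fastest to slowest is: A > D > C > B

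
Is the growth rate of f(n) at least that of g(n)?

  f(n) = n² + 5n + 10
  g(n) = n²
True

f(n) = n² + 5n + 10 and g(n) = n² are both O(n²).
Big-Ω permits equal growth rates (f ≥ c·g for some c > 0), so f(n) = Ω(g(n)) is true.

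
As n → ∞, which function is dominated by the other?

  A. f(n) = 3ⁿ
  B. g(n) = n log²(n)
B

f(n) = 3ⁿ is O(3ⁿ), while g(n) = n log²(n) is O(n log² n).
Since O(n log² n) grows slower than O(3ⁿ), g(n) is dominated.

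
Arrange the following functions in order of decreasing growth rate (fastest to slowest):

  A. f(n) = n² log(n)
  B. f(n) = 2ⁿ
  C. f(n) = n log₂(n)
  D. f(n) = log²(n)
B > A > C > D

Comparing growth rates:
B = 2ⁿ is O(2ⁿ)
A = n² log(n) is O(n² log n)
C = n log₂(n) is O(n log n)
D = log²(n) is O(log² n)

Therefore, the order from fastest to slowest is: B > A > C > D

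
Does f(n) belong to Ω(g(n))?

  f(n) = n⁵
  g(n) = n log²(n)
True

f(n) = n⁵ is O(n⁵), and g(n) = n log²(n) is O(n log² n).
Since O(n⁵) grows at least as fast as O(n log² n), f(n) = Ω(g(n)) is true.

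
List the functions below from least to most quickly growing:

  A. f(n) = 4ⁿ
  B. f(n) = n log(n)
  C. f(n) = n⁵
B < C < A

Comparing growth rates:
B = n log(n) is O(n log n)
C = n⁵ is O(n⁵)
A = 4ⁿ is O(4ⁿ)

Therefore, the order from slowest to fastest is: B < C < A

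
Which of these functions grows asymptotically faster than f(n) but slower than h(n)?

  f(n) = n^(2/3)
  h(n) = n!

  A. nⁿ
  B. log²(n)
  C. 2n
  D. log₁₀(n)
C

We need g(n) with n^(2/3) = o(g(n)) and g(n) = o(n!), i.e. O(n^(2/3)) ≺ g ≺ O(n!).
Check each option:
  A. nⁿ — O(nⁿ) does not grow strictly slower than h(n)
  B. log²(n) — O(log² n) does not grow strictly faster than f(n)
  C. 2n — O(n) is strictly between O(n^(2/3)) and O(n!) ✓
  D. log₁₀(n) — O(log n) does not grow strictly faster than f(n)

Only option C (2n) lies strictly between.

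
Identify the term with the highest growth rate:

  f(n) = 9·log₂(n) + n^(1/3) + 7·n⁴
7·n⁴

Looking at each term:
  - 9·log₂(n) is O(log n)
  - n^(1/3) is O(n^(1/3))
  - 7·n⁴ is O(n⁴)

The term 7·n⁴ (O(n⁴)) grows fastest and dominates all others.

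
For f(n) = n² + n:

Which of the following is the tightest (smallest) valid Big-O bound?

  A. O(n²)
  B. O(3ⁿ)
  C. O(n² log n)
A

f(n) = n² + n is O(n²).
All listed options are valid Big-O bounds (upper bounds),
but O(n²) is the tightest (smallest valid bound).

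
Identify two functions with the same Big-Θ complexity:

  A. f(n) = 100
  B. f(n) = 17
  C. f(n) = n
A and B

Examining each function:
  A. 100 is O(1)
  B. 17 is O(1)
  C. n is O(n)

Functions A and B both have the same complexity class.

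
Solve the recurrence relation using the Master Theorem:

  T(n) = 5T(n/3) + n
Θ(n^log₃(5))

Master Theorem: a = 5, b = 3, f(n) = n.
Compute the critical exponent d = log₃(5) = 1.465.
Compare f(n) = Θ(n) against n^d:
  k = 1 < d = 1.465, so f(n) = O(n^(d-ε)) — Case 1.
  The recursion cost dominates: T(n) = Θ(n^d) = Θ(n^log₃(5)).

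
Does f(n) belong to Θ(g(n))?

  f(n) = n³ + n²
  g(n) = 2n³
True

f(n) = n³ + n² and g(n) = 2n³ are both O(n³).
Since they have the same asymptotic growth rate, f(n) = Θ(g(n)) is true.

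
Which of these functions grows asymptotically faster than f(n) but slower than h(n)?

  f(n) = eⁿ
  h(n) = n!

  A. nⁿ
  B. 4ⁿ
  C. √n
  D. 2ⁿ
B

We need g(n) with eⁿ = o(g(n)) and g(n) = o(n!), i.e. O(eⁿ) ≺ g ≺ O(n!).
Check each option:
  A. nⁿ — O(nⁿ) does not grow strictly slower than h(n)
  B. 4ⁿ — O(4ⁿ) is strictly between O(eⁿ) and O(n!) ✓
  C. √n — O(√n) does not grow strictly faster than f(n)
  D. 2ⁿ — O(2ⁿ) does not grow strictly faster than f(n)

Only option B (4ⁿ) lies strictly between.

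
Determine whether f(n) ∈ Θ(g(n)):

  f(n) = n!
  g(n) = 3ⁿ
False

f(n) = n! is O(n!), and g(n) = 3ⁿ is O(3ⁿ).
Since they have different growth rates, f(n) = Θ(g(n)) is false.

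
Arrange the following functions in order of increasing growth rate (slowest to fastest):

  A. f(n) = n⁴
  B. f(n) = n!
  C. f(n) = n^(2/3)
C < A < B

Comparing growth rates:
C = n^(2/3) is O(n^(2/3))
A = n⁴ is O(n⁴)
B = n! is O(n!)

Therefore, the order from slowest to fastest is: C < A < B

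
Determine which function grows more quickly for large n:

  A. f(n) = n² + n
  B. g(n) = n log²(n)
A

f(n) = n² + n is O(n²), while g(n) = n log²(n) is O(n log² n).
Since O(n²) grows faster than O(n log² n), f(n) dominates.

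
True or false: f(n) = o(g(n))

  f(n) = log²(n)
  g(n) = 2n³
True

f(n) = log²(n) is O(log² n), and g(n) = 2n³ is O(n³).
Since O(log² n) grows strictly slower than O(n³), f(n) = o(g(n)) is true.
This means lim(n→∞) f(n)/g(n) = 0.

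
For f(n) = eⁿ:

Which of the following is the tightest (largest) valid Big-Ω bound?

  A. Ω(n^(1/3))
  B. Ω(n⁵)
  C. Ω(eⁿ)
C

f(n) = eⁿ is Ω(eⁿ).
All listed options are valid Big-Ω bounds (lower bounds),
but Ω(eⁿ) is the tightest (largest valid bound).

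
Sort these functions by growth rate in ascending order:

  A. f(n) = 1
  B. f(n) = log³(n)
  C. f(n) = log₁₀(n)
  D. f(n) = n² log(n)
A < C < B < D

Comparing growth rates:
A = 1 is O(1)
C = log₁₀(n) is O(log n)
B = log³(n) is O(log³ n)
D = n² log(n) is O(n² log n)

Therefore, the order from slowest to fastest is: A < C < B < D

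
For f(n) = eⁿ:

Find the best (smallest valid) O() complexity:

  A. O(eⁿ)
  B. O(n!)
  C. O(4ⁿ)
A

f(n) = eⁿ is O(eⁿ).
All listed options are valid Big-O bounds (upper bounds),
but O(eⁿ) is the tightest (smallest valid bound).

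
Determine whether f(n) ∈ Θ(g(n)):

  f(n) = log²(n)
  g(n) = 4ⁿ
False

f(n) = log²(n) is O(log² n), and g(n) = 4ⁿ is O(4ⁿ).
Since they have different growth rates, f(n) = Θ(g(n)) is false.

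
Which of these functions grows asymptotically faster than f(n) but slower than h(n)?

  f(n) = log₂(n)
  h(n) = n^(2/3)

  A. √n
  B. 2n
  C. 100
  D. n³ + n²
A

We need g(n) with log₂(n) = o(g(n)) and g(n) = o(n^(2/3)), i.e. O(log n) ≺ g ≺ O(n^(2/3)).
Check each option:
  A. √n — O(√n) is strictly between O(log n) and O(n^(2/3)) ✓
  B. 2n — O(n) does not grow strictly slower than h(n)
  C. 100 — O(1) does not grow strictly faster than f(n)
  D. n³ + n² — O(n³) does not grow strictly slower than h(n)

Only option A (√n) lies strictly between.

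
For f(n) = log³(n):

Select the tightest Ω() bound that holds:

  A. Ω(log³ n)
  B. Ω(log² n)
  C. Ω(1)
A

f(n) = log³(n) is Ω(log³ n).
All listed options are valid Big-Ω bounds (lower bounds),
but Ω(log³ n) is the tightest (largest valid bound).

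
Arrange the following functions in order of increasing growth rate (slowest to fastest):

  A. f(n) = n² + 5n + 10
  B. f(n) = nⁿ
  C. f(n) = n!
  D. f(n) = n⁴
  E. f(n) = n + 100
E < A < D < C < B

Comparing growth rates:
E = n + 100 is O(n)
A = n² + 5n + 10 is O(n²)
D = n⁴ is O(n⁴)
C = n! is O(n!)
B = nⁿ is O(nⁿ)

Therefore, the order from slowest to fastest is: E < A < D < C < B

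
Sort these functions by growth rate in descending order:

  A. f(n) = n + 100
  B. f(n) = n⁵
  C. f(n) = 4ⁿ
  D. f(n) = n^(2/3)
C > B > A > D

Comparing growth rates:
C = 4ⁿ is O(4ⁿ)
B = n⁵ is O(n⁵)
A = n + 100 is O(n)
D = n^(2/3) is O(n^(2/3))

Therefore, the order from fastest to slowest is: C > B > A > D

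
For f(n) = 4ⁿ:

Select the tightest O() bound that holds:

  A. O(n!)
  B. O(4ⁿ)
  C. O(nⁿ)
B

f(n) = 4ⁿ is O(4ⁿ).
All listed options are valid Big-O bounds (upper bounds),
but O(4ⁿ) is the tightest (smallest valid bound).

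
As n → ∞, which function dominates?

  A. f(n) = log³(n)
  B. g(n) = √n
B

f(n) = log³(n) is O(log³ n), while g(n) = √n is O(√n).
Since O(√n) grows faster than O(log³ n), g(n) dominates.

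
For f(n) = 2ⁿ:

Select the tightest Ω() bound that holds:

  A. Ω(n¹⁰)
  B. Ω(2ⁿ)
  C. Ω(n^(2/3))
B

f(n) = 2ⁿ is Ω(2ⁿ).
All listed options are valid Big-Ω bounds (lower bounds),
but Ω(2ⁿ) is the tightest (largest valid bound).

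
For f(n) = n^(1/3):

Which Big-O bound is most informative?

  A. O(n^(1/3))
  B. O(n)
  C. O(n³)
A

f(n) = n^(1/3) is O(n^(1/3)).
All listed options are valid Big-O bounds (upper bounds),
but O(n^(1/3)) is the tightest (smallest valid bound).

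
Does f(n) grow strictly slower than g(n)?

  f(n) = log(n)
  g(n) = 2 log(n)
False

f(n) = log(n) is O(log n), and g(n) = 2 log(n) is O(log n).
Since they have the same growth rate, f(n) = o(g(n)) is false.
(f = o(g) requires f to grow strictly slower, not equal.)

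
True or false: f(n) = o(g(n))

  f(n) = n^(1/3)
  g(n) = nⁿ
True

f(n) = n^(1/3) is O(n^(1/3)), and g(n) = nⁿ is O(nⁿ).
Since O(n^(1/3)) grows strictly slower than O(nⁿ), f(n) = o(g(n)) is true.
This means lim(n→∞) f(n)/g(n) = 0.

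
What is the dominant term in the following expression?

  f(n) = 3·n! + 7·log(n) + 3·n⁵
3·n!

Looking at each term:
  - 3·n! is O(n!)
  - 7·log(n) is O(log n)
  - 3·n⁵ is O(n⁵)

The term 3·n! (O(n!)) grows fastest and dominates all others.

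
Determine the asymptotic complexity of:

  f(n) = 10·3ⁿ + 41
O(3ⁿ)

The dominant term in 10·3ⁿ + 41 is 10·3ⁿ, which is Θ(3ⁿ).
Lower-order terms (41) are asymptotically negligible.
Constants are absorbed, so the tightest bound is O(3ⁿ).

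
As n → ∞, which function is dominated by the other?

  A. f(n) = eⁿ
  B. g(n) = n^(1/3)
B

f(n) = eⁿ is O(eⁿ), while g(n) = n^(1/3) is O(n^(1/3)).
Since O(n^(1/3)) grows slower than O(eⁿ), g(n) is dominated.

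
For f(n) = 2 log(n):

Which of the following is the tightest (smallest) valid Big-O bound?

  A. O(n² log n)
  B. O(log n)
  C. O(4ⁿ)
B

f(n) = 2 log(n) is O(log n).
All listed options are valid Big-O bounds (upper bounds),
but O(log n) is the tightest (smallest valid bound).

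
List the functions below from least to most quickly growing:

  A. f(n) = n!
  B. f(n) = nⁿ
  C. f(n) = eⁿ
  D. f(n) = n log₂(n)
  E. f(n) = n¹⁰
D < E < C < A < B

Comparing growth rates:
D = n log₂(n) is O(n log n)
E = n¹⁰ is O(n¹⁰)
C = eⁿ is O(eⁿ)
A = n! is O(n!)
B = nⁿ is O(nⁿ)

Therefore, the order from slowest to fastest is: D < E < C < A < B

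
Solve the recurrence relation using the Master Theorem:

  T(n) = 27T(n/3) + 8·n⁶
Θ(n⁶)

Master Theorem: a = 27, b = 3, f(n) = 8·n⁶.
Compute the critical exponent d = log₃(27) = 3.
Compare f(n) = Θ(n⁶) against n^d:
  k = 6 > d = 3, so f(n) = Ω(n^(d+ε)) — Case 3.
  Regularity: a·(n/b)^6/n^6 = a/b^6 = 27/729 < 1 ✓.
  The top-level work dominates: T(n) = Θ(f(n)) = Θ(n⁶).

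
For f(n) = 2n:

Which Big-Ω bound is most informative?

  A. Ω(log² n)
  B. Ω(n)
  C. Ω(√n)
B

f(n) = 2n is Ω(n).
All listed options are valid Big-Ω bounds (lower bounds),
but Ω(n) is the tightest (largest valid bound).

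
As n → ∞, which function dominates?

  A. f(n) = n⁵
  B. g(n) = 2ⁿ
B

f(n) = n⁵ is O(n⁵), while g(n) = 2ⁿ is O(2ⁿ).
Since O(2ⁿ) grows faster than O(n⁵), g(n) dominates.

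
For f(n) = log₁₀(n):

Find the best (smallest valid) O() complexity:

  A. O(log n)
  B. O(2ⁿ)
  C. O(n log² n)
A

f(n) = log₁₀(n) is O(log n).
All listed options are valid Big-O bounds (upper bounds),
but O(log n) is the tightest (smallest valid bound).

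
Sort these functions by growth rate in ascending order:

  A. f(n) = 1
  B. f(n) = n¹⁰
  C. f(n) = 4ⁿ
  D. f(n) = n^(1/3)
A < D < B < C

Comparing growth rates:
A = 1 is O(1)
D = n^(1/3) is O(n^(1/3))
B = n¹⁰ is O(n¹⁰)
C = 4ⁿ is O(4ⁿ)

Therefore, the order from slowest to fastest is: A < D < B < C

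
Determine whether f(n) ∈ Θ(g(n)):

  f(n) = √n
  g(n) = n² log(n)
False

f(n) = √n is O(√n), and g(n) = n² log(n) is O(n² log n).
Since they have different growth rates, f(n) = Θ(g(n)) is false.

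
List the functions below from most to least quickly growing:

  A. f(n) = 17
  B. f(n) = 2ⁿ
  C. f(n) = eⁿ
C > B > A

Comparing growth rates:
C = eⁿ is O(eⁿ)
B = 2ⁿ is O(2ⁿ)
A = 17 is O(1)

Therefore, the order from fastest to slowest is: C > B > A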